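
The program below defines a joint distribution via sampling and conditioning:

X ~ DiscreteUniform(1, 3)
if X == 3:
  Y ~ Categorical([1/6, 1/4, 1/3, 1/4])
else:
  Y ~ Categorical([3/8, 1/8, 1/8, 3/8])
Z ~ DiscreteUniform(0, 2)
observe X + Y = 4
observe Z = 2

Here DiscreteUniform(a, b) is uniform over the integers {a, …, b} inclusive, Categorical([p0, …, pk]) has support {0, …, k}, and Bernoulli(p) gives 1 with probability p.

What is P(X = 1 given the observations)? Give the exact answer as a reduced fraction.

P(X = 1 | obs) = 1/2

Enumerate traces; 3 have nonzero weight after conditioning:
  (X=1, Y=3, Z=2) weight 1/24
  (X=2, Y=2, Z=2) weight 1/72
  (X=3, Y=1, Z=2) weight 1/36
Group by X:
  weight(X=1) = 1/24
  weight(X=2) = 1/72
  weight(X=3) = 1/36
Total weight = 1/24 + 1/72 + 1/36 = 1/12
P(X=1 | obs) = 1/24 / 1/12 = 1/2
P(X=2 | obs) = 1/72 / 1/12 = 1/6
P(X=3 | obs) = 1/36 / 1/12 = 1/3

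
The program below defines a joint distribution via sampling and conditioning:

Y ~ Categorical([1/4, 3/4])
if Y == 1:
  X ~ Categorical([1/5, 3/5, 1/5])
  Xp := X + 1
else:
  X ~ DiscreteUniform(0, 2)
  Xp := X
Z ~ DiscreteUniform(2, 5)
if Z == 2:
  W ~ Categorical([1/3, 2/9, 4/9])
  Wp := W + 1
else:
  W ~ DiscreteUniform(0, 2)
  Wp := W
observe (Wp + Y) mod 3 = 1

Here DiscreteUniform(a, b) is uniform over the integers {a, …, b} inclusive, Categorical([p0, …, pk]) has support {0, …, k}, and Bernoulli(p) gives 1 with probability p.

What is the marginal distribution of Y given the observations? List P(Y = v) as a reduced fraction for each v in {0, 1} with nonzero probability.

Enumerate traces; 24 have nonzero weight after conditioning:
  (Y=0, X=0, Z=2, W=0) weight 1/144
  (Y=0, X=0, Z=3, W=1) weight 1/144
  (Y=0, X=0, Z=4, W=1) weight 1/144
  (Y=0, X=0, Z=5, W=1) weight 1/144
  (Y=0, X=1, Z=2, W=0) weight 1/144
  (Y=0, X=1, Z=3, W=1) weight 1/144
  (Y=0, X=1, Z=4, W=1) weight 1/144
  (Y=0, X=1, Z=5, W=1) weight 1/144
  (Y=1, X=0, Z=2, W=2) weight 1/60
  … 15 more
Group by Y:
  weight(Y=0) = 1/12
  weight(Y=1) = 13/48
Total weight = 1/12 + 13/48 = 17/48
P(Y=0 | obs) = 1/12 / 17/48 = 4/17
P(Y=1 | obs) = 13/48 / 17/48 = 13/17

P(Y=0) = 4/17, P(Y=1) = 13/17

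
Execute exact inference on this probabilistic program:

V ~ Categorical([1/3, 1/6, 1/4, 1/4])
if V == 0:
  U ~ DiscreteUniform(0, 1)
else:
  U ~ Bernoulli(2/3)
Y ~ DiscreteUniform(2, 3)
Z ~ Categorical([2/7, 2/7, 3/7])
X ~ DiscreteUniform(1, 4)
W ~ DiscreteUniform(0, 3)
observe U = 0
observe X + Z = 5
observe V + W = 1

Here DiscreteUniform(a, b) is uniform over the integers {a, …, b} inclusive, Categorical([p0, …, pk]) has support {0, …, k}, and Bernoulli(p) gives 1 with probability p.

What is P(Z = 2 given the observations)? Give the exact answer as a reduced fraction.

P(Z = 2 | obs) = 3/5

Enumerate traces; 8 have nonzero weight after conditioning:
  (V=0, U=0, Y=2, Z=1, X=4, W=1) weight 1/672
  (V=0, U=0, Y=2, Z=2, X=3, W=1) weight 1/448
  (V=0, U=0, Y=3, Z=1, X=4, W=1) weight 1/672
  (V=0, U=0, Y=3, Z=2, X=3, W=1) weight 1/448
  (V=1, U=0, Y=2, Z=1, X=4, W=0) weight 1/2016
  (V=1, U=0, Y=2, Z=2, X=3, W=0) weight 1/1344
  (V=1, U=0, Y=3, Z=1, X=4, W=0) weight 1/2016
  (V=1, U=0, Y=3, Z=2, X=3, W=0) weight 1/1344
Group by Z:
  weight(Z=1) = 1/252
  weight(Z=2) = 1/168
Total weight = 1/252 + 1/168 = 5/504
P(Z=1 | obs) = 1/252 / 5/504 = 2/5
P(Z=2 | obs) = 1/168 / 5/504 = 3/5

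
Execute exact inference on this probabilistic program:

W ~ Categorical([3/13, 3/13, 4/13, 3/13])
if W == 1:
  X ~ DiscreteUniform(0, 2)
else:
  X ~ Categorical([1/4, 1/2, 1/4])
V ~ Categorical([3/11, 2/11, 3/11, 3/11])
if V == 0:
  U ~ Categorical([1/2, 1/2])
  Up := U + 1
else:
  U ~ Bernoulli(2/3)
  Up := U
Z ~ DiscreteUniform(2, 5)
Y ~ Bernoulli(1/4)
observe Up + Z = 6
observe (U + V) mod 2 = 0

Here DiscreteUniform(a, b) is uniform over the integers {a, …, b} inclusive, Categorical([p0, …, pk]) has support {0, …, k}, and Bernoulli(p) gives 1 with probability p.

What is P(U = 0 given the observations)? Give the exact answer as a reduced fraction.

Enumerate traces; 72 have nonzero weight after conditioning:
  (W=0, X=0, V=0, U=0, Z=5, Y=0) weight 27/18304
  (W=0, X=0, V=0, U=0, Z=5, Y=1) weight 9/18304
  (W=0, X=0, V=1, U=1, Z=5, Y=0) weight 3/2288
  (W=0, X=0, V=1, U=1, Z=5, Y=1) weight 1/2288
  (W=0, X=0, V=3, U=1, Z=5, Y=0) weight 9/4576
  (W=0, X=0, V=3, U=1, Z=5, Y=1) weight 3/4576
  (W=0, X=1, V=0, U=0, Z=5, Y=0) weight 27/9152
  (W=0, X=1, V=0, U=0, Z=5, Y=1) weight 9/9152
  … 64 more
Group by U:
  weight(U=0) = 3/88
  weight(U=1) = 5/66
Total weight = 3/88 + 5/66 = 29/264
P(U=0 | obs) = 3/88 / 29/264 = 9/29
P(U=1 | obs) = 5/66 / 29/264 = 20/29

P(U = 0 | obs) = 9/29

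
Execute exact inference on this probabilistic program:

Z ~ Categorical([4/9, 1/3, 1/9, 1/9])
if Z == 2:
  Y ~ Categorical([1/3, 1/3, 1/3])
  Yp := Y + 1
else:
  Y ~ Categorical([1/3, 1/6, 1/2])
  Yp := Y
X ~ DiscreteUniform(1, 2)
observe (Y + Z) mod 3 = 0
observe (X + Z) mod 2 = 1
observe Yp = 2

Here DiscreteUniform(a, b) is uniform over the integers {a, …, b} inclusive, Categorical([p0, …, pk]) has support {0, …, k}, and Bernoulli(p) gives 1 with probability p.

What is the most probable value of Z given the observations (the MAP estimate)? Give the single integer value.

Enumerate traces; 2 have nonzero weight after conditioning:
  (Z=1, Y=2, X=2) weight 1/12
  (Z=2, Y=1, X=1) weight 1/54
Group by Z:
  weight(Z=1) = 1/12
  weight(Z=2) = 1/54
Total weight = 1/12 + 1/54 = 11/108
P(Z=1 | obs) = 1/12 / 11/108 = 9/11
P(Z=2 | obs) = 1/54 / 11/108 = 2/11
argmax = 1

argmax_v P(Z = v | obs) = 1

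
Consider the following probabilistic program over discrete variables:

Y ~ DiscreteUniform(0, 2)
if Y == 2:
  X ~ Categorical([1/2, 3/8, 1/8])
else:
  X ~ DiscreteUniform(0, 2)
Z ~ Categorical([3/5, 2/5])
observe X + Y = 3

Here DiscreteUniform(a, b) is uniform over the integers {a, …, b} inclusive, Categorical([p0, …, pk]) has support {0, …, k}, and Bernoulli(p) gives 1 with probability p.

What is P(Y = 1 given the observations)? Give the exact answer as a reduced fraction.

P(Y = 1 | obs) = 8/17

Enumerate traces; 4 have nonzero weight after conditioning:
  (Y=1, X=2, Z=0) weight 1/15
  (Y=1, X=2, Z=1) weight 2/45
  (Y=2, X=1, Z=0) weight 3/40
  (Y=2, X=1, Z=1) weight 1/20
Group by Y:
  weight(Y=1) = 1/9
  weight(Y=2) = 1/8
Total weight = 1/9 + 1/8 = 17/72
P(Y=1 | obs) = 1/9 / 17/72 = 8/17
P(Y=2 | obs) = 1/8 / 17/72 = 9/17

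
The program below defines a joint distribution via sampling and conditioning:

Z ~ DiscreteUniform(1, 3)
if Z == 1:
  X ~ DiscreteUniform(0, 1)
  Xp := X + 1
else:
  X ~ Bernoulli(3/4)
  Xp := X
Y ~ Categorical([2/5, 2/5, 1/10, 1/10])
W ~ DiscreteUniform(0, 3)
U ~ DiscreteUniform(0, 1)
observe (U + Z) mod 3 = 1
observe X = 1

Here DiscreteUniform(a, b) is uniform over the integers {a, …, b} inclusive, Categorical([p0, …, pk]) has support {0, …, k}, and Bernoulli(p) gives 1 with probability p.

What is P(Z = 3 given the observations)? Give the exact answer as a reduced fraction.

P(Z = 3 | obs) = 3/5

Enumerate traces; 32 have nonzero weight after conditioning:
  (Z=1, X=1, Y=0, W=0, U=0) weight 1/120
  (Z=1, X=1, Y=0, W=1, U=0) weight 1/120
  (Z=1, X=1, Y=0, W=2, U=0) weight 1/120
  (Z=1, X=1, Y=0, W=3, U=0) weight 1/120
  (Z=1, X=1, Y=1, W=0, U=0) weight 1/120
  (Z=1, X=1, Y=1, W=1, U=0) weight 1/120
  (Z=1, X=1, Y=1, W=2, U=0) weight 1/120
  (Z=1, X=1, Y=1, W=3, U=0) weight 1/120
  (Z=3, X=1, Y=0, W=0, U=1) weight 1/80
  … 23 more
Group by Z:
  weight(Z=1) = 1/12
  weight(Z=3) = 1/8
Total weight = 1/12 + 1/8 = 5/24
P(Z=1 | obs) = 1/12 / 5/24 = 2/5
P(Z=3 | obs) = 1/8 / 5/24 = 3/5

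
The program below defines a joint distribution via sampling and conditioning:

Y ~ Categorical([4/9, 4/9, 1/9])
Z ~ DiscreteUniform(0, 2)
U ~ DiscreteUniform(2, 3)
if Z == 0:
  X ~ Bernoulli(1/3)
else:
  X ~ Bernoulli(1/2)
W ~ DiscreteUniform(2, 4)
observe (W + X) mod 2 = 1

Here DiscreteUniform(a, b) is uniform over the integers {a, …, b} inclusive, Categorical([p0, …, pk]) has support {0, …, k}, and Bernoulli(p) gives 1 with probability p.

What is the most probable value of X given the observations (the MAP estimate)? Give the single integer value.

Enumerate traces; 54 have nonzero weight after conditioning:
  (Y=0, Z=0, U=2, X=0, W=3) weight 4/243
  (Y=0, Z=0, U=2, X=1, W=2) weight 2/243
  (Y=0, Z=0, U=2, X=1, W=4) weight 2/243
  (Y=0, Z=0, U=3, X=0, W=3) weight 4/243
  (Y=0, Z=0, U=3, X=1, W=2) weight 2/243
  (Y=0, Z=0, U=3, X=1, W=4) weight 2/243
  (Y=0, Z=1, U=2, X=0, W=3) weight 1/81
  (Y=0, Z=1, U=2, X=1, W=2) weight 1/81
  … 46 more
Group by X:
  weight(X=0) = 5/27
  weight(X=1) = 8/27
Total weight = 5/27 + 8/27 = 13/27
P(X=0 | obs) = 5/27 / 13/27 = 5/13
P(X=1 | obs) = 8/27 / 13/27 = 8/13
argmax = 1

argmax_v P(X = v | obs) = 1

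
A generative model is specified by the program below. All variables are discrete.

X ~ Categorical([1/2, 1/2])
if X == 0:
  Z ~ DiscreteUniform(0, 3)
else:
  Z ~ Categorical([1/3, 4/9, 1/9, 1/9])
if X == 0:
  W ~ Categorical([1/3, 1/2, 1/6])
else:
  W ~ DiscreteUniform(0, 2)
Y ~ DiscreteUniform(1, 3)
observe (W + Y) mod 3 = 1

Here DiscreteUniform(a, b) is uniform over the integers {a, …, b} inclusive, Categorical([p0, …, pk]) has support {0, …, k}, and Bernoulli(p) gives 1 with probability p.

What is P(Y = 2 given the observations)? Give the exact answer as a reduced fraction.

Enumerate traces; 24 have nonzero weight after conditioning:
  (X=0, Z=0, W=0, Y=1) weight 1/72
  (X=0, Z=0, W=1, Y=3) weight 1/48
  (X=0, Z=0, W=2, Y=2) weight 1/144
  (X=0, Z=1, W=0, Y=1) weight 1/72
  (X=0, Z=1, W=1, Y=3) weight 1/48
  (X=0, Z=1, W=2, Y=2) weight 1/144
  (X=0, Z=2, W=0, Y=1) weight 1/72
  (X=0, Z=2, W=1, Y=3) weight 1/48
  … 16 more
Group by Y:
  weight(Y=1) = 1/9
  weight(Y=2) = 1/12
  weight(Y=3) = 5/36
Total weight = 1/9 + 1/12 + 5/36 = 1/3
P(Y=1 | obs) = 1/9 / 1/3 = 1/3
P(Y=2 | obs) = 1/12 / 1/3 = 1/4
P(Y=3 | obs) = 5/36 / 1/3 = 5/12

P(Y = 2 | obs) = 1/4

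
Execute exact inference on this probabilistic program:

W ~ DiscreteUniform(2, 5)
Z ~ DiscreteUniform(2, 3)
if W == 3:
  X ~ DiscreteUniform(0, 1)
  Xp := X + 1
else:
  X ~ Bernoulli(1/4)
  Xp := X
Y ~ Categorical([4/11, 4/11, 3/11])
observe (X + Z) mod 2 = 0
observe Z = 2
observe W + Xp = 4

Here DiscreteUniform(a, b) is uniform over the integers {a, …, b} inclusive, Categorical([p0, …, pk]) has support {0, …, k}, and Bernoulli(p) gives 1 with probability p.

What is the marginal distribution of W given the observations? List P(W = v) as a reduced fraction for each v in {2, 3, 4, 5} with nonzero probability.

Enumerate traces; 6 have nonzero weight after conditioning:
  (W=3, Z=2, X=0, Y=0) weight 1/44
  (W=3, Z=2, X=0, Y=1) weight 1/44
  (W=3, Z=2, X=0, Y=2) weight 3/176
  (W=4, Z=2, X=0, Y=0) weight 3/88
  (W=4, Z=2, X=0, Y=1) weight 3/88
  (W=4, Z=2, X=0, Y=2) weight 9/352
Group by W:
  weight(W=3) = 1/16
  weight(W=4) = 3/32
Total weight = 1/16 + 3/32 = 5/32
P(W=3 | obs) = 1/16 / 5/32 = 2/5
P(W=4 | obs) = 3/32 / 5/32 = 3/5

P(W=3) = 2/5, P(W=4) = 3/5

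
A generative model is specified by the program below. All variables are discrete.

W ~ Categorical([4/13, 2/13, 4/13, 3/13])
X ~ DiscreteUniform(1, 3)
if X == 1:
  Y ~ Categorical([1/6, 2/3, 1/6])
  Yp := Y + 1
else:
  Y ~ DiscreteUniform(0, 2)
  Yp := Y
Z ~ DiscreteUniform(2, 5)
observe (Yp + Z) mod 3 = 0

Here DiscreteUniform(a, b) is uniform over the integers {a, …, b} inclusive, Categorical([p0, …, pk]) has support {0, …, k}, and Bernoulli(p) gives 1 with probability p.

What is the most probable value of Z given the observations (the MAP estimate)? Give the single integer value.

argmax_v P(Z = v | obs) = 4

Enumerate traces; 48 have nonzero weight after conditioning:
  (W=0, X=1, Y=0, Z=2) weight 1/234
  (W=0, X=1, Y=0, Z=5) weight 1/234
  (W=0, X=1, Y=1, Z=4) weight 2/117
  (W=0, X=1, Y=2, Z=3) weight 1/234
  (W=0, X=2, Y=0, Z=3) weight 1/117
  (W=0, X=2, Y=1, Z=2) weight 1/117
  (W=0, X=2, Y=1, Z=5) weight 1/117
  (W=0, X=2, Y=2, Z=4) weight 1/117
  … 40 more
Group by Z:
  weight(Z=2) = 5/72
  weight(Z=3) = 5/72
  weight(Z=4) = 1/9
  weight(Z=5) = 5/72
Total weight = 5/72 + 5/72 + 1/9 + 5/72 = 23/72
P(Z=2 | obs) = 5/72 / 23/72 = 5/23
P(Z=3 | obs) = 5/72 / 23/72 = 5/23
P(Z=4 | obs) = 1/9 / 23/72 = 8/23
P(Z=5 | obs) = 5/72 / 23/72 = 5/23
argmax = 4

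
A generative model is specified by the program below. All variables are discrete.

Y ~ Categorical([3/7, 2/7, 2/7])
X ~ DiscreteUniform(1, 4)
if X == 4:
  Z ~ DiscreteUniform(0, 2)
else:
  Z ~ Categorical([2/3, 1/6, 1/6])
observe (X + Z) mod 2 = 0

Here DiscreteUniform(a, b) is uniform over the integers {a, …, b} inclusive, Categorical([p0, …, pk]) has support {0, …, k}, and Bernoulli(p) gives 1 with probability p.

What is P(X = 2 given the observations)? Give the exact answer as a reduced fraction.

Enumerate traces; 18 have nonzero weight after conditioning:
  (Y=0, X=1, Z=1) weight 1/56
  (Y=0, X=2, Z=0) weight 1/14
  (Y=0, X=2, Z=2) weight 1/56
  (Y=0, X=3, Z=1) weight 1/56
  (Y=0, X=4, Z=0) weight 1/28
  (Y=0, X=4, Z=2) weight 1/28
  (Y=1, X=1, Z=1) weight 1/84
  (Y=1, X=2, Z=0) weight 1/21
  … 10 more
Group by X:
  weight(X=1) = 1/24
  weight(X=2) = 5/24
  weight(X=3) = 1/24
  weight(X=4) = 1/6
Total weight = 1/24 + 5/24 + 1/24 + 1/6 = 11/24
P(X=1 | obs) = 1/24 / 11/24 = 1/11
P(X=2 | obs) = 5/24 / 11/24 = 5/11
P(X=3 | obs) = 1/24 / 11/24 = 1/11
P(X=4 | obs) = 1/6 / 11/24 = 4/11

P(X = 2 | obs) = 5/11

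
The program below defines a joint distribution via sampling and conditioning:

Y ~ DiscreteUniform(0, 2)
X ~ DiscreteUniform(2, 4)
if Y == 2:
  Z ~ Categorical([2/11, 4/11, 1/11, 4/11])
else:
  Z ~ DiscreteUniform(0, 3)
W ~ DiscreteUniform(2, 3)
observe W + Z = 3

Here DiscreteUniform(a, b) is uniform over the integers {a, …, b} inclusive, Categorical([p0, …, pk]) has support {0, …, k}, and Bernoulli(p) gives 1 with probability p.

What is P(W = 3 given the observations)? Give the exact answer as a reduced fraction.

Enumerate traces; 18 have nonzero weight after conditioning:
  (Y=0, X=2, Z=0, W=3) weight 1/72
  (Y=0, X=2, Z=1, W=2) weight 1/72
  (Y=0, X=3, Z=0, W=3) weight 1/72
  (Y=0, X=3, Z=1, W=2) weight 1/72
  (Y=0, X=4, Z=0, W=3) weight 1/72
  (Y=0, X=4, Z=1, W=2) weight 1/72
  (Y=1, X=2, Z=0, W=3) weight 1/72
  (Y=1, X=2, Z=1, W=2) weight 1/72
  … 10 more
Group by W:
  weight(W=2) = 19/132
  weight(W=3) = 5/44
Total weight = 19/132 + 5/44 = 17/66
P(W=2 | obs) = 19/132 / 17/66 = 19/34
P(W=3 | obs) = 5/44 / 17/66 = 15/34

P(W = 3 | obs) = 15/34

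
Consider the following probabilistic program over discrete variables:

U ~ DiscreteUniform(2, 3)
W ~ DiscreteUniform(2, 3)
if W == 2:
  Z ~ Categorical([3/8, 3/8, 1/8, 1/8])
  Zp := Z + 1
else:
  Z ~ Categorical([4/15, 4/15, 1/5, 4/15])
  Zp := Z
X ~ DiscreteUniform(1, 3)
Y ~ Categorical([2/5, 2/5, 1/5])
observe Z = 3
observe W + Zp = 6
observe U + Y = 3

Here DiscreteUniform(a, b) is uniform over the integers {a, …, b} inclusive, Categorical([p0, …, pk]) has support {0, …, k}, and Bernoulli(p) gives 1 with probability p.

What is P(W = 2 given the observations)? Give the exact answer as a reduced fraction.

P(W = 2 | obs) = 15/47

Enumerate traces; 12 have nonzero weight after conditioning:
  (U=2, W=2, Z=3, X=1, Y=1) weight 1/240
  (U=2, W=2, Z=3, X=2, Y=1) weight 1/240
  (U=2, W=2, Z=3, X=3, Y=1) weight 1/240
  (U=2, W=3, Z=3, X=1, Y=1) weight 2/225
  (U=2, W=3, Z=3, X=2, Y=1) weight 2/225
  (U=2, W=3, Z=3, X=3, Y=1) weight 2/225
  (U=3, W=2, Z=3, X=1, Y=0) weight 1/240
  (U=3, W=2, Z=3, X=2, Y=0) weight 1/240
  … 4 more
Group by W:
  weight(W=2) = 1/40
  weight(W=3) = 4/75
Total weight = 1/40 + 4/75 = 47/600
P(W=2 | obs) = 1/40 / 47/600 = 15/47
P(W=3 | obs) = 4/75 / 47/600 = 32/47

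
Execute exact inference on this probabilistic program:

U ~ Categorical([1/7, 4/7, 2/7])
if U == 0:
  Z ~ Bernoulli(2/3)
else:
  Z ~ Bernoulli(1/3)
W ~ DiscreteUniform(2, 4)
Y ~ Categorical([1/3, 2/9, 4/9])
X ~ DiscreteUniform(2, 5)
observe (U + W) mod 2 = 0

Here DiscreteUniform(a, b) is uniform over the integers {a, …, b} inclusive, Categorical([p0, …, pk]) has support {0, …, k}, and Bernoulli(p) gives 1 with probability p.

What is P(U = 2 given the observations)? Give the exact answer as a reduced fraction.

P(U = 2 | obs) = 2/5

Enumerate traces; 120 have nonzero weight after conditioning:
  (U=0, Z=0, W=2, Y=0, X=2) weight 1/756
  (U=0, Z=0, W=2, Y=0, X=3) weight 1/756
  (U=0, Z=0, W=2, Y=0, X=4) weight 1/756
  (U=0, Z=0, W=2, Y=0, X=5) weight 1/756
  (U=0, Z=0, W=2, Y=1, X=2) weight 1/1134
  (U=0, Z=0, W=2, Y=1, X=3) weight 1/1134
  (U=0, Z=0, W=2, Y=1, X=4) weight 1/1134
  (U=0, Z=0, W=2, Y=1, X=5) weight 1/1134
  (U=1, Z=0, W=3, Y=0, X=2) weight 2/189
  (U=2, Z=0, W=2, Y=0, X=2) weight 1/189
  … 110 more
Group by U:
  weight(U=0) = 2/21
  weight(U=1) = 4/21
  weight(U=2) = 4/21
Total weight = 2/21 + 4/21 + 4/21 = 10/21
P(U=0 | obs) = 2/21 / 10/21 = 1/5
P(U=1 | obs) = 4/21 / 10/21 = 2/5
P(U=2 | obs) = 4/21 / 10/21 = 2/5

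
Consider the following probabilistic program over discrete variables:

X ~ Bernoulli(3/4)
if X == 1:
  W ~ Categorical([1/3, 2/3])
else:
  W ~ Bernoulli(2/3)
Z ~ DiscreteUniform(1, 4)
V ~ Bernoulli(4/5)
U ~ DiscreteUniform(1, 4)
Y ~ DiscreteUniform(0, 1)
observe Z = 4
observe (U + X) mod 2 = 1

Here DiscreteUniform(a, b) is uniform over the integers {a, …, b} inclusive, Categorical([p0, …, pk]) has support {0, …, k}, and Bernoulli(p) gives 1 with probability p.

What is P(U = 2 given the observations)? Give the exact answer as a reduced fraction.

Enumerate traces; 32 have nonzero weight after conditioning:
  (X=0, W=0, Z=4, V=0, U=1, Y=0) weight 1/1920
  (X=0, W=0, Z=4, V=0, U=1, Y=1) weight 1/1920
  (X=0, W=0, Z=4, V=0, U=3, Y=0) weight 1/1920
  (X=0, W=0, Z=4, V=0, U=3, Y=1) weight 1/1920
  (X=0, W=0, Z=4, V=1, U=1, Y=0) weight 1/480
  (X=0, W=0, Z=4, V=1, U=1, Y=1) weight 1/480
  (X=0, W=0, Z=4, V=1, U=3, Y=0) weight 1/480
  (X=0, W=0, Z=4, V=1, U=3, Y=1) weight 1/480
  (X=1, W=0, Z=4, V=0, U=2, Y=0) weight 1/640
  (X=1, W=0, Z=4, V=0, U=4, Y=0) weight 1/640
  … 22 more
Group by U:
  weight(U=1) = 1/64
  weight(U=2) = 3/64
  weight(U=3) = 1/64
  weight(U=4) = 3/64
Total weight = 1/64 + 3/64 + 1/64 + 3/64 = 1/8
P(U=1 | obs) = 1/64 / 1/8 = 1/8
P(U=2 | obs) = 3/64 / 1/8 = 3/8
P(U=3 | obs) = 1/64 / 1/8 = 1/8
P(U=4 | obs) = 3/64 / 1/8 = 3/8

P(U = 2 | obs) = 3/8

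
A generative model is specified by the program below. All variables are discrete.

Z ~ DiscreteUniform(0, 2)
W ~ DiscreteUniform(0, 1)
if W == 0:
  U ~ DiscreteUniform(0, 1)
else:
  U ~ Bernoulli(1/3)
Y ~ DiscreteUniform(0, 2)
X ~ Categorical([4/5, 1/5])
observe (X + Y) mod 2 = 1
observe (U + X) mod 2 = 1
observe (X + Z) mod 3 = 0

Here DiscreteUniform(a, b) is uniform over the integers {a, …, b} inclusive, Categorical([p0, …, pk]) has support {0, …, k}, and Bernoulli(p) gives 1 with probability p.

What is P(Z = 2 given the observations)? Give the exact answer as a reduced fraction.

P(Z = 2 | obs) = 7/17

Enumerate traces; 6 have nonzero weight after conditioning:
  (Z=0, W=0, U=1, Y=1, X=0) weight 1/45
  (Z=0, W=1, U=1, Y=1, X=0) weight 2/135
  (Z=2, W=0, U=0, Y=0, X=1) weight 1/180
  (Z=2, W=0, U=0, Y=2, X=1) weight 1/180
  (Z=2, W=1, U=0, Y=0, X=1) weight 1/135
  (Z=2, W=1, U=0, Y=2, X=1) weight 1/135
Group by Z:
  weight(Z=0) = 1/27
  weight(Z=2) = 7/270
Total weight = 1/27 + 7/270 = 17/270
P(Z=0 | obs) = 1/27 / 17/270 = 10/17
P(Z=2 | obs) = 7/270 / 17/270 = 7/17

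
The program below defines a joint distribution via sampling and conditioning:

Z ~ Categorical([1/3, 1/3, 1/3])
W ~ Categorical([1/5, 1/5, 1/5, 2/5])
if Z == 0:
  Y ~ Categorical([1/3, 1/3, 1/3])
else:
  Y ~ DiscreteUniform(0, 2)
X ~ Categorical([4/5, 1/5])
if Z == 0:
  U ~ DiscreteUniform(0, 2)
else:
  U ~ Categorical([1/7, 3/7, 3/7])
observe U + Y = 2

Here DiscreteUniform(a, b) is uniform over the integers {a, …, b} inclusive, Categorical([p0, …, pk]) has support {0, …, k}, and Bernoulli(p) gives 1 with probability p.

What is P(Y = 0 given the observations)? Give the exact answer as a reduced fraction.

P(Y = 0 | obs) = 25/63

Enumerate traces; 72 have nonzero weight after conditioning:
  (Z=0, W=0, Y=0, X=0, U=2) weight 4/675
  (Z=0, W=0, Y=0, X=1, U=2) weight 1/675
  (Z=0, W=0, Y=1, X=0, U=1) weight 4/675
  (Z=0, W=0, Y=1, X=1, U=1) weight 1/675
  (Z=0, W=0, Y=2, X=0, U=0) weight 4/675
  (Z=0, W=0, Y=2, X=1, U=0) weight 1/675
  (Z=0, W=1, Y=0, X=0, U=2) weight 4/675
  (Z=0, W=1, Y=0, X=1, U=2) weight 1/675
  … 64 more
Group by Y:
  weight(Y=0) = 25/189
  weight(Y=1) = 25/189
  weight(Y=2) = 13/189
Total weight = 25/189 + 25/189 + 13/189 = 1/3
P(Y=0 | obs) = 25/189 / 1/3 = 25/63
P(Y=1 | obs) = 25/189 / 1/3 = 25/63
P(Y=2 | obs) = 13/189 / 1/3 = 13/63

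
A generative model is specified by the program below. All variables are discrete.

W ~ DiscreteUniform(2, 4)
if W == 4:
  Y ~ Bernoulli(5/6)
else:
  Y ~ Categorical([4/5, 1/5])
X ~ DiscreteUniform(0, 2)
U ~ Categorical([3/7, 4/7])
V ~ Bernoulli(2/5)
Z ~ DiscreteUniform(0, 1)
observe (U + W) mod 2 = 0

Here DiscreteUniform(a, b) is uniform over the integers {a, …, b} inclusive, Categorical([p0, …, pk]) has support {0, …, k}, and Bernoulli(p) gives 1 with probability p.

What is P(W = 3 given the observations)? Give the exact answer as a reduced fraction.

Enumerate traces; 72 have nonzero weight after conditioning:
  (W=2, Y=0, X=0, U=0, V=0, Z=0) weight 2/175
  (W=2, Y=0, X=0, U=0, V=0, Z=1) weight 2/175
  (W=2, Y=0, X=0, U=0, V=1, Z=0) weight 4/525
  (W=2, Y=0, X=0, U=0, V=1, Z=1) weight 4/525
  (W=2, Y=0, X=1, U=0, V=0, Z=0) weight 2/175
  (W=2, Y=0, X=1, U=0, V=0, Z=1) weight 2/175
  (W=2, Y=0, X=1, U=0, V=1, Z=0) weight 4/525
  (W=2, Y=0, X=1, U=0, V=1, Z=1) weight 4/525
  (W=3, Y=0, X=0, U=1, V=0, Z=0) weight 8/525
  (W=4, Y=0, X=0, U=0, V=0, Z=0) weight 1/420
  … 62 more
Group by W:
  weight(W=2) = 1/7
  weight(W=3) = 4/21
  weight(W=4) = 1/7
Total weight = 1/7 + 4/21 + 1/7 = 10/21
P(W=2 | obs) = 1/7 / 10/21 = 3/10
P(W=3 | obs) = 4/21 / 10/21 = 2/5
P(W=4 | obs) = 1/7 / 10/21 = 3/10

P(W = 3 | obs) = 2/5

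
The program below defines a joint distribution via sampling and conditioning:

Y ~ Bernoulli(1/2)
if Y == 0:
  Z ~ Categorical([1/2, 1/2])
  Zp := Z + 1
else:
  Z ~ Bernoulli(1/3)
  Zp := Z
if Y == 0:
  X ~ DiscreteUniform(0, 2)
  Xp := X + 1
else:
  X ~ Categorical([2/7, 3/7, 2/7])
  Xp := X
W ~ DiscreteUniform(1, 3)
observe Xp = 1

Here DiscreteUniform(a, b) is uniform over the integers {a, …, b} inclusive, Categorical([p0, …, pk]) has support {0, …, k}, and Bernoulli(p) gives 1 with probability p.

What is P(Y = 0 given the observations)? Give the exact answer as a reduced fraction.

Enumerate traces; 12 have nonzero weight after conditioning:
  (Y=0, Z=0, X=0, W=1) weight 1/36
  (Y=0, Z=0, X=0, W=2) weight 1/36
  (Y=0, Z=0, X=0, W=3) weight 1/36
  (Y=0, Z=1, X=0, W=1) weight 1/36
  (Y=0, Z=1, X=0, W=2) weight 1/36
  (Y=0, Z=1, X=0, W=3) weight 1/36
  (Y=1, Z=0, X=1, W=1) weight 1/21
  (Y=1, Z=0, X=1, W=2) weight 1/21
  … 4 more
Group by Y:
  weight(Y=0) = 1/6
  weight(Y=1) = 3/14
Total weight = 1/6 + 3/14 = 8/21
P(Y=0 | obs) = 1/6 / 8/21 = 7/16
P(Y=1 | obs) = 3/14 / 8/21 = 9/16

P(Y = 0 | obs) = 7/16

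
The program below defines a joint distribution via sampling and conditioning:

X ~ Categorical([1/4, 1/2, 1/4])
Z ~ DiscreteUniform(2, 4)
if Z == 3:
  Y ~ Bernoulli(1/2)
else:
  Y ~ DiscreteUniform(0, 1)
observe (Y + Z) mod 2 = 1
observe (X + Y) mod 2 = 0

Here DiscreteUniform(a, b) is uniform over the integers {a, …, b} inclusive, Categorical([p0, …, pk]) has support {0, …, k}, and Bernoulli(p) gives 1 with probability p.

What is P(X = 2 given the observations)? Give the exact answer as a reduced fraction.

P(X = 2 | obs) = 1/6

Enumerate traces; 4 have nonzero weight after conditioning:
  (X=0, Z=3, Y=0) weight 1/24
  (X=1, Z=2, Y=1) weight 1/12
  (X=1, Z=4, Y=1) weight 1/12
  (X=2, Z=3, Y=0) weight 1/24
Group by X:
  weight(X=0) = 1/24
  weight(X=1) = 1/6
  weight(X=2) = 1/24
Total weight = 1/24 + 1/6 + 1/24 = 1/4
P(X=0 | obs) = 1/24 / 1/4 = 1/6
P(X=1 | obs) = 1/6 / 1/4 = 2/3
P(X=2 | obs) = 1/24 / 1/4 = 1/6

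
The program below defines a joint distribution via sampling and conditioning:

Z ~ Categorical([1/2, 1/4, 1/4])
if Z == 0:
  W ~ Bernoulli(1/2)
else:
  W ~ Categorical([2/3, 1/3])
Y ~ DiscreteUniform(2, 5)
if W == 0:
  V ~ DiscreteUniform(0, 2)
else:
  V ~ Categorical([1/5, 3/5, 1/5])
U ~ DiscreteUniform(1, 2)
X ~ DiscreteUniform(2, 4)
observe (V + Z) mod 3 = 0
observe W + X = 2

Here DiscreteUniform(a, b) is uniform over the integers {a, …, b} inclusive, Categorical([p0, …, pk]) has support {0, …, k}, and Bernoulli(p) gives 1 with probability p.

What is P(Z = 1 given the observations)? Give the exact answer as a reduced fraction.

P(Z = 1 | obs) = 2/7

Enumerate traces; 24 have nonzero weight after conditioning:
  (Z=0, W=0, Y=2, V=0, U=1, X=2) weight 1/288
  (Z=0, W=0, Y=2, V=0, U=2, X=2) weight 1/288
  (Z=0, W=0, Y=3, V=0, U=1, X=2) weight 1/288
  (Z=0, W=0, Y=3, V=0, U=2, X=2) weight 1/288
  (Z=0, W=0, Y=4, V=0, U=1, X=2) weight 1/288
  (Z=0, W=0, Y=4, V=0, U=2, X=2) weight 1/288
  (Z=0, W=0, Y=5, V=0, U=1, X=2) weight 1/288
  (Z=0, W=0, Y=5, V=0, U=2, X=2) weight 1/288
  (Z=1, W=0, Y=2, V=2, U=1, X=2) weight 1/432
  (Z=2, W=0, Y=2, V=1, U=1, X=2) weight 1/432
  … 14 more
Group by Z:
  weight(Z=0) = 1/36
  weight(Z=1) = 1/54
  weight(Z=2) = 1/54
Total weight = 1/36 + 1/54 + 1/54 = 7/108
P(Z=0 | obs) = 1/36 / 7/108 = 3/7
P(Z=1 | obs) = 1/54 / 7/108 = 2/7
P(Z=2 | obs) = 1/54 / 7/108 = 2/7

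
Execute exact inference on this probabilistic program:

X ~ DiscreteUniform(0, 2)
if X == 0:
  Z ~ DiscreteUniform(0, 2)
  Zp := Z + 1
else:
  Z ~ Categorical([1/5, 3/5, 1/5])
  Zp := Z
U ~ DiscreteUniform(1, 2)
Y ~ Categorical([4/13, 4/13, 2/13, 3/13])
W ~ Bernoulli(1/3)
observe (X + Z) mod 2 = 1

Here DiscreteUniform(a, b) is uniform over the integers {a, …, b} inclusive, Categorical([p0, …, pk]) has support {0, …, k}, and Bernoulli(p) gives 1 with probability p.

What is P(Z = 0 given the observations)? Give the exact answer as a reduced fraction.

Enumerate traces; 64 have nonzero weight after conditioning:
  (X=0, Z=1, U=1, Y=0, W=0) weight 4/351
  (X=0, Z=1, U=1, Y=0, W=1) weight 2/351
  (X=0, Z=1, U=1, Y=1, W=0) weight 4/351
  (X=0, Z=1, U=1, Y=1, W=1) weight 2/351
  (X=0, Z=1, U=1, Y=2, W=0) weight 2/351
  (X=0, Z=1, U=1, Y=2, W=1) weight 1/351
  (X=0, Z=1, U=1, Y=3, W=0) weight 1/117
  (X=0, Z=1, U=1, Y=3, W=1) weight 1/234
  (X=1, Z=0, U=1, Y=0, W=0) weight 4/585
  (X=1, Z=2, U=1, Y=0, W=0) weight 4/585
  … 54 more
Group by Z:
  weight(Z=0) = 1/15
  weight(Z=1) = 14/45
  weight(Z=2) = 1/15
Total weight = 1/15 + 14/45 + 1/15 = 4/9
P(Z=0 | obs) = 1/15 / 4/9 = 3/20
P(Z=1 | obs) = 14/45 / 4/9 = 7/10
P(Z=2 | obs) = 1/15 / 4/9 = 3/20

P(Z = 0 | obs) = 3/20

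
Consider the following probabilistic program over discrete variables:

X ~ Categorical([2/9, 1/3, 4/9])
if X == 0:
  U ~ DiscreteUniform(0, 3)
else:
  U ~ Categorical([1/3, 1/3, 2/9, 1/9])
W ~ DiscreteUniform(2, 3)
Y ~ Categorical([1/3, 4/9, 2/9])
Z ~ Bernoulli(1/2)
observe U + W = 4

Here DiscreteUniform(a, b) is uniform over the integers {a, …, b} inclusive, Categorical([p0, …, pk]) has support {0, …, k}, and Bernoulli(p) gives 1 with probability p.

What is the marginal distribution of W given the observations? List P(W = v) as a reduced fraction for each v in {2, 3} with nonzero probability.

Enumerate traces; 36 have nonzero weight after conditioning:
  (X=0, U=1, W=3, Y=0, Z=0) weight 1/216
  (X=0, U=1, W=3, Y=0, Z=1) weight 1/216
  (X=0, U=1, W=3, Y=1, Z=0) weight 1/162
  (X=0, U=1, W=3, Y=1, Z=1) weight 1/162
  (X=0, U=1, W=3, Y=2, Z=0) weight 1/324
  (X=0, U=1, W=3, Y=2, Z=1) weight 1/324
  (X=0, U=2, W=2, Y=0, Z=0) weight 1/216
  (X=0, U=2, W=2, Y=0, Z=1) weight 1/216
  … 28 more
Group by W:
  weight(W=2) = 37/324
  weight(W=3) = 17/108
Total weight = 37/324 + 17/108 = 22/81
P(W=2 | obs) = 37/324 / 22/81 = 37/88
P(W=3 | obs) = 17/108 / 22/81 = 51/88

P(W=2) = 37/88, P(W=3) = 51/88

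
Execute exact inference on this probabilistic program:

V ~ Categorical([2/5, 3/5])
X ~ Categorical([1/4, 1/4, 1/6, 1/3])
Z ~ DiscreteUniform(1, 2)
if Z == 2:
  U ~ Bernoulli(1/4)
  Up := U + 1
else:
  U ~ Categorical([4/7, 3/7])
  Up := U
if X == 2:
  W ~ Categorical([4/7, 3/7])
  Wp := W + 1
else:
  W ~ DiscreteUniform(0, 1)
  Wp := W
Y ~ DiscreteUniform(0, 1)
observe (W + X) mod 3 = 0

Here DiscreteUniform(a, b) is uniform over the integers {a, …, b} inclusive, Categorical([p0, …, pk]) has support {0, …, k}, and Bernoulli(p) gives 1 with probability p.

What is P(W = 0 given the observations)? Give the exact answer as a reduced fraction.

P(W = 0 | obs) = 49/61

Enumerate traces; 48 have nonzero weight after conditioning:
  (V=0, X=0, Z=1, U=0, W=0, Y=0) weight 1/140
  (V=0, X=0, Z=1, U=0, W=0, Y=1) weight 1/140
  (V=0, X=0, Z=1, U=1, W=0, Y=0) weight 3/560
  (V=0, X=0, Z=1, U=1, W=0, Y=1) weight 3/560
  (V=0, X=0, Z=2, U=0, W=0, Y=0) weight 3/320
  (V=0, X=0, Z=2, U=0, W=0, Y=1) weight 3/320
  (V=0, X=0, Z=2, U=1, W=0, Y=0) weight 1/320
  (V=0, X=0, Z=2, U=1, W=0, Y=1) weight 1/320
  (V=0, X=2, Z=1, U=0, W=1, Y=0) weight 1/245
  … 39 more
Group by W:
  weight(W=0) = 7/24
  weight(W=1) = 1/14
Total weight = 7/24 + 1/14 = 61/168
P(W=0 | obs) = 7/24 / 61/168 = 49/61
P(W=1 | obs) = 1/14 / 61/168 = 12/61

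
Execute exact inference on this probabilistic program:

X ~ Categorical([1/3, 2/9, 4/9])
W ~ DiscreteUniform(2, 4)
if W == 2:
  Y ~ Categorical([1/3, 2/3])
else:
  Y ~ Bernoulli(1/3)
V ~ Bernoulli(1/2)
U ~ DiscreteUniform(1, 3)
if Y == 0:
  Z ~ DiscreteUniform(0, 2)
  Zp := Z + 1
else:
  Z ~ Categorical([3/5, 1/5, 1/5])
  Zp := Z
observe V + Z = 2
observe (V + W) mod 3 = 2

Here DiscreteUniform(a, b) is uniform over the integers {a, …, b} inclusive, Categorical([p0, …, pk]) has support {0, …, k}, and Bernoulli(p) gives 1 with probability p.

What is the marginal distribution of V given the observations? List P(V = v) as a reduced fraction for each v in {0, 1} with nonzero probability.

Enumerate traces; 36 have nonzero weight after conditioning:
  (X=0, W=2, Y=0, V=0, U=1, Z=2) weight 1/486
  (X=0, W=2, Y=0, V=0, U=2, Z=2) weight 1/486
  (X=0, W=2, Y=0, V=0, U=3, Z=2) weight 1/486
  (X=0, W=2, Y=1, V=0, U=1, Z=2) weight 1/405
  (X=0, W=2, Y=1, V=0, U=2, Z=2) weight 1/405
  (X=0, W=2, Y=1, V=0, U=3, Z=2) weight 1/405
  (X=0, W=4, Y=0, V=1, U=1, Z=1) weight 1/243
  (X=0, W=4, Y=0, V=1, U=2, Z=1) weight 1/243
  … 28 more
Group by V:
  weight(V=0) = 11/270
  weight(V=1) = 13/270
Total weight = 11/270 + 13/270 = 4/45
P(V=0 | obs) = 11/270 / 4/45 = 11/24
P(V=1 | obs) = 13/270 / 4/45 = 13/24

P(V=0) = 11/24, P(V=1) = 13/24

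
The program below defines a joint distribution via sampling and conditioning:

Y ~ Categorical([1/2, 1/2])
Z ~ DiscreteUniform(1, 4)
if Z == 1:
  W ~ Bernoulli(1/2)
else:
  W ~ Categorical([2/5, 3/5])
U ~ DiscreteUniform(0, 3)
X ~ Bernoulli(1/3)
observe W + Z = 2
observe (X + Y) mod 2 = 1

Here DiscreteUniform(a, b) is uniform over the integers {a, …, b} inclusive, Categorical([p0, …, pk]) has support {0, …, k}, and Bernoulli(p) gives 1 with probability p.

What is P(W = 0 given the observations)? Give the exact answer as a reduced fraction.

Enumerate traces; 16 have nonzero weight after conditioning:
  (Y=0, Z=1, W=1, U=0, X=1) weight 1/192
  (Y=0, Z=1, W=1, U=1, X=1) weight 1/192
  (Y=0, Z=1, W=1, U=2, X=1) weight 1/192
  (Y=0, Z=1, W=1, U=3, X=1) weight 1/192
  (Y=0, Z=2, W=0, U=0, X=1) weight 1/240
  (Y=0, Z=2, W=0, U=1, X=1) weight 1/240
  (Y=0, Z=2, W=0, U=2, X=1) weight 1/240
  (Y=0, Z=2, W=0, U=3, X=1) weight 1/240
  … 8 more
Group by W:
  weight(W=0) = 1/20
  weight(W=1) = 1/16
Total weight = 1/20 + 1/16 = 9/80
P(W=0 | obs) = 1/20 / 9/80 = 4/9
P(W=1 | obs) = 1/16 / 9/80 = 5/9

P(W = 0 | obs) = 4/9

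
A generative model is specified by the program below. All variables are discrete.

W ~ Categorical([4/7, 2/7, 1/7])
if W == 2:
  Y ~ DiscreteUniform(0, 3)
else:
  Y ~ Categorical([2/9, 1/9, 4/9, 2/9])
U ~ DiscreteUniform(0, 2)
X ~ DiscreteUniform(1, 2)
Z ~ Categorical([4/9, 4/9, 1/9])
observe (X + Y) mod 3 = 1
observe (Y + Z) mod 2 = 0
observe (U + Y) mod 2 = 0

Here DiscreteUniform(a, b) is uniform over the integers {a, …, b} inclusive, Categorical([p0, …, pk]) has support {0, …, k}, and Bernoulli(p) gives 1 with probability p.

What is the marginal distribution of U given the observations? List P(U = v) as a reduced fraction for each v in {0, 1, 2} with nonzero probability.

Enumerate traces; 27 have nonzero weight after conditioning:
  (W=0, Y=0, U=0, X=1, Z=0) weight 16/1701
  (W=0, Y=0, U=0, X=1, Z=2) weight 4/1701
  (W=0, Y=0, U=2, X=1, Z=0) weight 16/1701
  (W=0, Y=0, U=2, X=1, Z=2) weight 4/1701
  (W=0, Y=2, U=0, X=2, Z=0) weight 32/1701
  (W=0, Y=2, U=0, X=2, Z=2) weight 8/1701
  (W=0, Y=2, U=2, X=2, Z=0) weight 32/1701
  (W=0, Y=2, U=2, X=2, Z=2) weight 8/1701
  (W=0, Y=3, U=1, X=1, Z=1) weight 16/1701
  … 18 more
Group by U:
  weight(U=0) = 5/84
  weight(U=1) = 19/1134
  weight(U=2) = 5/84
Total weight = 5/84 + 19/1134 + 5/84 = 11/81
P(U=0 | obs) = 5/84 / 11/81 = 135/308
P(U=1 | obs) = 19/1134 / 11/81 = 19/154
P(U=2 | obs) = 5/84 / 11/81 = 135/308

P(U=0) = 135/308, P(U=1) = 19/154, P(U=2) = 135/308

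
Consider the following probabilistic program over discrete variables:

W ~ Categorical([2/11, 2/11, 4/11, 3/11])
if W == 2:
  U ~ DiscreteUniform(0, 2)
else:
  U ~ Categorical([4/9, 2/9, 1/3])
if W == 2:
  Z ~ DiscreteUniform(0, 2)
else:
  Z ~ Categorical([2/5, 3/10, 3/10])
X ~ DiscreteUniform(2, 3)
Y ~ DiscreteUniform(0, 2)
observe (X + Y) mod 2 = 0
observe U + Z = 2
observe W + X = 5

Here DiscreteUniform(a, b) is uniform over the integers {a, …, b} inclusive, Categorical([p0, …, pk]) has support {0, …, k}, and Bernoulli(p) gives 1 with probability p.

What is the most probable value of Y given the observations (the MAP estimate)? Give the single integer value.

argmax_v P(Y = v | obs) = 1

Enumerate traces; 9 have nonzero weight after conditioning:
  (W=2, U=0, Z=2, X=3, Y=1) weight 2/297
  (W=2, U=1, Z=1, X=3, Y=1) weight 2/297
  (W=2, U=2, Z=0, X=3, Y=1) weight 2/297
  (W=3, U=0, Z=2, X=2, Y=0) weight 1/165
  (W=3, U=0, Z=2, X=2, Y=2) weight 1/165
  (W=3, U=1, Z=1, X=2, Y=0) weight 1/330
  (W=3, U=1, Z=1, X=2, Y=2) weight 1/330
  (W=3, U=2, Z=0, X=2, Y=0) weight 1/165
  … 1 more
Group by Y:
  weight(Y=0) = 1/66
  weight(Y=1) = 2/99
  weight(Y=2) = 1/66
Total weight = 1/66 + 2/99 + 1/66 = 5/99
P(Y=0 | obs) = 1/66 / 5/99 = 3/10
P(Y=1 | obs) = 2/99 / 5/99 = 2/5
P(Y=2 | obs) = 1/66 / 5/99 = 3/10
argmax = 1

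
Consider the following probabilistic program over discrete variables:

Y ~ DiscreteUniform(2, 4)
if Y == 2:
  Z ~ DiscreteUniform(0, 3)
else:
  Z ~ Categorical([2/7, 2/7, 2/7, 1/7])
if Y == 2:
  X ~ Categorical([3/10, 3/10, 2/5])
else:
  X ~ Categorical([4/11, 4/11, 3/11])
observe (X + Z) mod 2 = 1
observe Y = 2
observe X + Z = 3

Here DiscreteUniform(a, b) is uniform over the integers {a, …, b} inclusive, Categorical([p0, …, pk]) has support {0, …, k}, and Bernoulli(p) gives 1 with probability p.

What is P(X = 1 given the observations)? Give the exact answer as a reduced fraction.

P(X = 1 | obs) = 3/10

Enumerate traces; 3 have nonzero weight after conditioning:
  (Y=2, Z=1, X=2) weight 1/30
  (Y=2, Z=2, X=1) weight 1/40
  (Y=2, Z=3, X=0) weight 1/40
Group by X:
  weight(X=0) = 1/40
  weight(X=1) = 1/40
  weight(X=2) = 1/30
Total weight = 1/40 + 1/40 + 1/30 = 1/12
P(X=0 | obs) = 1/40 / 1/12 = 3/10
P(X=1 | obs) = 1/40 / 1/12 = 3/10
P(X=2 | obs) = 1/30 / 1/12 = 2/5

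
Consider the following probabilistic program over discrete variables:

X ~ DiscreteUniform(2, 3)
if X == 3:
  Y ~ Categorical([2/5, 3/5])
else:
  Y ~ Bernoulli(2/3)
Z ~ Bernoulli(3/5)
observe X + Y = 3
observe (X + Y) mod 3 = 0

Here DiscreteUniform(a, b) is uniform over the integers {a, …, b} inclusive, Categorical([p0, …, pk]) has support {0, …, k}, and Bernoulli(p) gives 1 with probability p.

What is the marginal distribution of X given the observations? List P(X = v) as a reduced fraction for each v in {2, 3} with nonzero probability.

Enumerate traces; 4 have nonzero weight after conditioning:
  (X=2, Y=1, Z=0) weight 2/15
  (X=2, Y=1, Z=1) weight 1/5
  (X=3, Y=0, Z=0) weight 2/25
  (X=3, Y=0, Z=1) weight 3/25
Group by X:
  weight(X=2) = 1/3
  weight(X=3) = 1/5
Total weight = 1/3 + 1/5 = 8/15
P(X=2 | obs) = 1/3 / 8/15 = 5/8
P(X=3 | obs) = 1/5 / 8/15 = 3/8

P(X=2) = 5/8, P(X=3) = 3/8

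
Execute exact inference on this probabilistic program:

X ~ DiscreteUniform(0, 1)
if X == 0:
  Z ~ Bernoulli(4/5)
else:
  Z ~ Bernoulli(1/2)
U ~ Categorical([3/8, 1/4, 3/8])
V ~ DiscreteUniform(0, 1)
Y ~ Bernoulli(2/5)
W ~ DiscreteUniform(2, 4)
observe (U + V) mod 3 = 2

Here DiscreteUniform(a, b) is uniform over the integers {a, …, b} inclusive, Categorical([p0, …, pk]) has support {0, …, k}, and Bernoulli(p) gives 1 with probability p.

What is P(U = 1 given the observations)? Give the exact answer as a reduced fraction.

Enumerate traces; 48 have nonzero weight after conditioning:
  (X=0, Z=0, U=1, V=1, Y=0, W=2) weight 1/400
  (X=0, Z=0, U=1, V=1, Y=0, W=3) weight 1/400
  (X=0, Z=0, U=1, V=1, Y=0, W=4) weight 1/400
  (X=0, Z=0, U=1, V=1, Y=1, W=2) weight 1/600
  (X=0, Z=0, U=1, V=1, Y=1, W=3) weight 1/600
  (X=0, Z=0, U=1, V=1, Y=1, W=4) weight 1/600
  (X=0, Z=0, U=2, V=0, Y=0, W=2) weight 3/800
  (X=0, Z=0, U=2, V=0, Y=0, W=3) weight 3/800
  … 40 more
Group by U:
  weight(U=1) = 1/8
  weight(U=2) = 3/16
Total weight = 1/8 + 3/16 = 5/16
P(U=1 | obs) = 1/8 / 5/16 = 2/5
P(U=2 | obs) = 3/16 / 5/16 = 3/5

P(U = 1 | obs) = 2/5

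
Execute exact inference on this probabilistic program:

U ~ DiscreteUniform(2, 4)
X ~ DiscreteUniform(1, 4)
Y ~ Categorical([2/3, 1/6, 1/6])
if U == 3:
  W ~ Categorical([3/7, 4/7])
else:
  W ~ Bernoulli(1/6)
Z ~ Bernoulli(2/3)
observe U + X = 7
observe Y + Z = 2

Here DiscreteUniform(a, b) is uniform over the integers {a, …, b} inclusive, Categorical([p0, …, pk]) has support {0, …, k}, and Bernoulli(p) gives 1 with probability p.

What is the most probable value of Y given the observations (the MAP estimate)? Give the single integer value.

Enumerate traces; 8 have nonzero weight after conditioning:
  (U=3, X=4, Y=1, W=0, Z=1) weight 1/252
  (U=3, X=4, Y=1, W=1, Z=1) weight 1/189
  (U=3, X=4, Y=2, W=0, Z=0) weight 1/504
  (U=3, X=4, Y=2, W=1, Z=0) weight 1/378
  (U=4, X=3, Y=1, W=0, Z=1) weight 5/648
  (U=4, X=3, Y=1, W=1, Z=1) weight 1/648
  (U=4, X=3, Y=2, W=0, Z=0) weight 5/1296
  (U=4, X=3, Y=2, W=1, Z=0) weight 1/1296
Group by Y:
  weight(Y=1) = 1/54
  weight(Y=2) = 1/108
Total weight = 1/54 + 1/108 = 1/36
P(Y=1 | obs) = 1/54 / 1/36 = 2/3
P(Y=2 | obs) = 1/108 / 1/36 = 1/3
argmax = 1

argmax_v P(Y = v | obs) = 1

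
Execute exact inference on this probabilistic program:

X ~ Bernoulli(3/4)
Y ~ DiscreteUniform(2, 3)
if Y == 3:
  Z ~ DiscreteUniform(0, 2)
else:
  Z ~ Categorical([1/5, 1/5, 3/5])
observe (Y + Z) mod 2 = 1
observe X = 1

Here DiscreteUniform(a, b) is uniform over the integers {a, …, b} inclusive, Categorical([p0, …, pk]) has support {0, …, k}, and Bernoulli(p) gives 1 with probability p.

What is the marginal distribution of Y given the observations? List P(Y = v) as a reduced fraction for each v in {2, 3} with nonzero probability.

Enumerate traces; 3 have nonzero weight after conditioning:
  (X=1, Y=2, Z=1) weight 3/40
  (X=1, Y=3, Z=0) weight 1/8
  (X=1, Y=3, Z=2) weight 1/8
Group by Y:
  weight(Y=2) = 3/40
  weight(Y=3) = 1/4
Total weight = 3/40 + 1/4 = 13/40
P(Y=2 | obs) = 3/40 / 13/40 = 3/13
P(Y=3 | obs) = 1/4 / 13/40 = 10/13

P(Y=2) = 3/13, P(Y=3) = 10/13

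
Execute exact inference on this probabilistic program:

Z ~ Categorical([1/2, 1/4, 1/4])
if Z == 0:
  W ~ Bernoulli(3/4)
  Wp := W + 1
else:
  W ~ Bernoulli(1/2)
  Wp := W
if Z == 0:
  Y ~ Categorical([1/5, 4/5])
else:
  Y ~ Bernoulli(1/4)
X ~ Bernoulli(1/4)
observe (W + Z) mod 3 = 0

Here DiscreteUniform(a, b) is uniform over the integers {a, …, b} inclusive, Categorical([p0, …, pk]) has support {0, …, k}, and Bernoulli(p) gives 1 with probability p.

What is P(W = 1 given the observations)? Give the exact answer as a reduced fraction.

P(W = 1 | obs) = 1/2

Enumerate traces; 8 have nonzero weight after conditioning:
  (Z=0, W=0, Y=0, X=0) weight 3/160
  (Z=0, W=0, Y=0, X=1) weight 1/160
  (Z=0, W=0, Y=1, X=0) weight 3/40
  (Z=0, W=0, Y=1, X=1) weight 1/40
  (Z=2, W=1, Y=0, X=0) weight 9/128
  (Z=2, W=1, Y=0, X=1) weight 3/128
  (Z=2, W=1, Y=1, X=0) weight 3/128
  (Z=2, W=1, Y=1, X=1) weight 1/128
Group by W:
  weight(W=0) = 1/8
  weight(W=1) = 1/8
Total weight = 1/8 + 1/8 = 1/4
P(W=0 | obs) = 1/8 / 1/4 = 1/2
P(W=1 | obs) = 1/8 / 1/4 = 1/2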